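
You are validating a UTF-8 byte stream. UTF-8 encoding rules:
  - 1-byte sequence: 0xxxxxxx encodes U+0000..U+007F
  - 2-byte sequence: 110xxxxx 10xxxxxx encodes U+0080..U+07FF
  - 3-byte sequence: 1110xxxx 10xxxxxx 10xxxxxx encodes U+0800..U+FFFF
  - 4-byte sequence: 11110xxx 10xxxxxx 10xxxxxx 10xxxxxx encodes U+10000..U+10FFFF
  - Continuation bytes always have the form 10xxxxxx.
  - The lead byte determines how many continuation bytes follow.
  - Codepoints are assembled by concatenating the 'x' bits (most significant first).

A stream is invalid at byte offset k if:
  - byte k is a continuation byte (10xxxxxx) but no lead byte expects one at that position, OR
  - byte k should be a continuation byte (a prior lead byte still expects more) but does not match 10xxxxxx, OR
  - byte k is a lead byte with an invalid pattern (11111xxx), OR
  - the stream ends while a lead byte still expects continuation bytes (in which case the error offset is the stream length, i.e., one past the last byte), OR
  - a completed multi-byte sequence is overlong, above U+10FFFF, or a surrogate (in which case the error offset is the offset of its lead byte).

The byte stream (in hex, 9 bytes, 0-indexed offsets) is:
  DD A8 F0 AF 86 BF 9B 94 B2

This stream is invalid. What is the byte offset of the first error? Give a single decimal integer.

Byte[0]=DD: 2-byte lead, need 1 cont bytes. acc=0x1D
Byte[1]=A8: continuation. acc=(acc<<6)|0x28=0x768
Completed: cp=U+0768 (starts at byte 0)
Byte[2]=F0: 4-byte lead, need 3 cont bytes. acc=0x0
Byte[3]=AF: continuation. acc=(acc<<6)|0x2F=0x2F
Byte[4]=86: continuation. acc=(acc<<6)|0x06=0xBC6
Byte[5]=BF: continuation. acc=(acc<<6)|0x3F=0x2F1BF
Completed: cp=U+2F1BF (starts at byte 2)
Byte[6]=9B: INVALID lead byte (not 0xxx/110x/1110/11110)

Answer: 6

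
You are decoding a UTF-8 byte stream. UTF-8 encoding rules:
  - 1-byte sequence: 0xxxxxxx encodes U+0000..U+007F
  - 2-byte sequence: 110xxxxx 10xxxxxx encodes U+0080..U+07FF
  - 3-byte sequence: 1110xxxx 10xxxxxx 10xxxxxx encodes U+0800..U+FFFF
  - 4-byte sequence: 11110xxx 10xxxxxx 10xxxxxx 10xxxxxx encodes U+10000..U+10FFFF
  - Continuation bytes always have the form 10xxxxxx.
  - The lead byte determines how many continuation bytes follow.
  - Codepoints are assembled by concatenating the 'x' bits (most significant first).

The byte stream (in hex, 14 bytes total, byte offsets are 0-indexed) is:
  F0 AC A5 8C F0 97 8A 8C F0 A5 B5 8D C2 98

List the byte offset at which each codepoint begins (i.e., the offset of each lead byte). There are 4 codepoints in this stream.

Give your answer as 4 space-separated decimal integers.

Byte[0]=F0: 4-byte lead, need 3 cont bytes. acc=0x0
Byte[1]=AC: continuation. acc=(acc<<6)|0x2C=0x2C
Byte[2]=A5: continuation. acc=(acc<<6)|0x25=0xB25
Byte[3]=8C: continuation. acc=(acc<<6)|0x0C=0x2C94C
Completed: cp=U+2C94C (starts at byte 0)
Byte[4]=F0: 4-byte lead, need 3 cont bytes. acc=0x0
Byte[5]=97: continuation. acc=(acc<<6)|0x17=0x17
Byte[6]=8A: continuation. acc=(acc<<6)|0x0A=0x5CA
Byte[7]=8C: continuation. acc=(acc<<6)|0x0C=0x1728C
Completed: cp=U+1728C (starts at byte 4)
Byte[8]=F0: 4-byte lead, need 3 cont bytes. acc=0x0
Byte[9]=A5: continuation. acc=(acc<<6)|0x25=0x25
Byte[10]=B5: continuation. acc=(acc<<6)|0x35=0x975
Byte[11]=8D: continuation. acc=(acc<<6)|0x0D=0x25D4D
Completed: cp=U+25D4D (starts at byte 8)
Byte[12]=C2: 2-byte lead, need 1 cont bytes. acc=0x2
Byte[13]=98: continuation. acc=(acc<<6)|0x18=0x98
Completed: cp=U+0098 (starts at byte 12)

Answer: 0 4 8 12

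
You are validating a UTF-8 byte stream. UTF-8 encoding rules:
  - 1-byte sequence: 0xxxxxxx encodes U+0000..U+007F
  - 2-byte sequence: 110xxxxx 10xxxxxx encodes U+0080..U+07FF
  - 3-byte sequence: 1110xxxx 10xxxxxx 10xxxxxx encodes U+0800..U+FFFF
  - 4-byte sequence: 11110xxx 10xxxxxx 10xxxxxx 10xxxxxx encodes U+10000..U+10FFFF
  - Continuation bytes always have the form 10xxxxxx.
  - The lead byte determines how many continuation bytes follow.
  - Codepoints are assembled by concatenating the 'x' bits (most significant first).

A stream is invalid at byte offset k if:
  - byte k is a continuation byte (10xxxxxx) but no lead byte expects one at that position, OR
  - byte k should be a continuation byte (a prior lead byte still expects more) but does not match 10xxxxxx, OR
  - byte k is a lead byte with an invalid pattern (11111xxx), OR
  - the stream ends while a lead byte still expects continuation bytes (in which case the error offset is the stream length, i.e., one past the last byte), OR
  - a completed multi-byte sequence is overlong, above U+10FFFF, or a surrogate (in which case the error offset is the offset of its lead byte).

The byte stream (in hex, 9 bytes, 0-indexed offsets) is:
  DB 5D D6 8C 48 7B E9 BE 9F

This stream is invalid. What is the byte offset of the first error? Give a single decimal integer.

Answer: 1

Derivation:
Byte[0]=DB: 2-byte lead, need 1 cont bytes. acc=0x1B
Byte[1]=5D: expected 10xxxxxx continuation. INVALID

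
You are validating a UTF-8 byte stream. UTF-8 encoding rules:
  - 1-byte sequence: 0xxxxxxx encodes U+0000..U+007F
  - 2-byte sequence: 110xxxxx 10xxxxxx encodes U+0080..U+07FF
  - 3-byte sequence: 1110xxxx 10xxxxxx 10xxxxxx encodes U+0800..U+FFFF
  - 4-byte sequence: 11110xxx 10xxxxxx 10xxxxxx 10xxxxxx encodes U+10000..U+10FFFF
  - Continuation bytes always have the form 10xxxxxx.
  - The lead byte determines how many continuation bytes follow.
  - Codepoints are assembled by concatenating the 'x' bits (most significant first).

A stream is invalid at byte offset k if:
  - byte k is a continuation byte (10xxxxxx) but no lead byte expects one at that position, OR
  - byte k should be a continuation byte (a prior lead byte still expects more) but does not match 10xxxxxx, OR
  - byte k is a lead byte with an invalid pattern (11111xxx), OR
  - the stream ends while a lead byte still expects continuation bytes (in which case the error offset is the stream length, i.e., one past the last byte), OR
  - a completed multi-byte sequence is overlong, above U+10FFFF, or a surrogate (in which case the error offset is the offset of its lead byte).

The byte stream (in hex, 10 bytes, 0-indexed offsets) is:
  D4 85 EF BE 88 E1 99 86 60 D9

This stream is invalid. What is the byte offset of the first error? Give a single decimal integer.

Answer: 10

Derivation:
Byte[0]=D4: 2-byte lead, need 1 cont bytes. acc=0x14
Byte[1]=85: continuation. acc=(acc<<6)|0x05=0x505
Completed: cp=U+0505 (starts at byte 0)
Byte[2]=EF: 3-byte lead, need 2 cont bytes. acc=0xF
Byte[3]=BE: continuation. acc=(acc<<6)|0x3E=0x3FE
Byte[4]=88: continuation. acc=(acc<<6)|0x08=0xFF88
Completed: cp=U+FF88 (starts at byte 2)
Byte[5]=E1: 3-byte lead, need 2 cont bytes. acc=0x1
Byte[6]=99: continuation. acc=(acc<<6)|0x19=0x59
Byte[7]=86: continuation. acc=(acc<<6)|0x06=0x1646
Completed: cp=U+1646 (starts at byte 5)
Byte[8]=60: 1-byte ASCII. cp=U+0060
Byte[9]=D9: 2-byte lead, need 1 cont bytes. acc=0x19
Byte[10]: stream ended, expected continuation. INVALID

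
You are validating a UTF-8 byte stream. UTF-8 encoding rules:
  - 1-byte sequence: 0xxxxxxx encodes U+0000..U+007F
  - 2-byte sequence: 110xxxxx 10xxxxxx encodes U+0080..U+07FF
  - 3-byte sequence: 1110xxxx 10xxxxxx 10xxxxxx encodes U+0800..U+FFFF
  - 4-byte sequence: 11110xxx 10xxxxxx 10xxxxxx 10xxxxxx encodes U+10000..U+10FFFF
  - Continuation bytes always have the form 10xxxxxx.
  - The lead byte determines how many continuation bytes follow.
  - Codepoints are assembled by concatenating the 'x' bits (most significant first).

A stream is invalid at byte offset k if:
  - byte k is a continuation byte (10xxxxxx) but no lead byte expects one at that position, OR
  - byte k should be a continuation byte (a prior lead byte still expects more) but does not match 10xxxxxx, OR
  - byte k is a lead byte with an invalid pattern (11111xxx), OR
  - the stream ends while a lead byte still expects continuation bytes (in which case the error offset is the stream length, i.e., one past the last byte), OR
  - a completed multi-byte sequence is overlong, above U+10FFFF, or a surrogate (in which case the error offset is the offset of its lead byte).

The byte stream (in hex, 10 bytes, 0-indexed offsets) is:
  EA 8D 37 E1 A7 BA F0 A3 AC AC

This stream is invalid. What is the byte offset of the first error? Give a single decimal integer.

Answer: 2

Derivation:
Byte[0]=EA: 3-byte lead, need 2 cont bytes. acc=0xA
Byte[1]=8D: continuation. acc=(acc<<6)|0x0D=0x28D
Byte[2]=37: expected 10xxxxxx continuation. INVALID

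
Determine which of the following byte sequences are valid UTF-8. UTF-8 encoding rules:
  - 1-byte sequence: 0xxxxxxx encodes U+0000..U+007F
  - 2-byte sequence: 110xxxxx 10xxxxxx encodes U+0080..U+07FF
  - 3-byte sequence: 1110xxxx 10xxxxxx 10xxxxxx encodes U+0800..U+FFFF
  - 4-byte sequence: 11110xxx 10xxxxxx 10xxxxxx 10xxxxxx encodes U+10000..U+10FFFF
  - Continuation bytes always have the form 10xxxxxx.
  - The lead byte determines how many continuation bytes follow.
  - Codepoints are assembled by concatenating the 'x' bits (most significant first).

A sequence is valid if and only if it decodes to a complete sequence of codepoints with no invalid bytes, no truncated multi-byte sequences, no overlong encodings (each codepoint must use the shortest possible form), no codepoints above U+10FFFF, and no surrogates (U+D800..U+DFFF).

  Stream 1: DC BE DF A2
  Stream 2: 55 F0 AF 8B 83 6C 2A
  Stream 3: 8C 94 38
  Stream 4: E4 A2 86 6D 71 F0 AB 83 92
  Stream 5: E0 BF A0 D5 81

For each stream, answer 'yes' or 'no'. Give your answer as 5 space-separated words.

Stream 1: decodes cleanly. VALID
Stream 2: decodes cleanly. VALID
Stream 3: error at byte offset 0. INVALID
Stream 4: decodes cleanly. VALID
Stream 5: decodes cleanly. VALID

Answer: yes yes no yes yes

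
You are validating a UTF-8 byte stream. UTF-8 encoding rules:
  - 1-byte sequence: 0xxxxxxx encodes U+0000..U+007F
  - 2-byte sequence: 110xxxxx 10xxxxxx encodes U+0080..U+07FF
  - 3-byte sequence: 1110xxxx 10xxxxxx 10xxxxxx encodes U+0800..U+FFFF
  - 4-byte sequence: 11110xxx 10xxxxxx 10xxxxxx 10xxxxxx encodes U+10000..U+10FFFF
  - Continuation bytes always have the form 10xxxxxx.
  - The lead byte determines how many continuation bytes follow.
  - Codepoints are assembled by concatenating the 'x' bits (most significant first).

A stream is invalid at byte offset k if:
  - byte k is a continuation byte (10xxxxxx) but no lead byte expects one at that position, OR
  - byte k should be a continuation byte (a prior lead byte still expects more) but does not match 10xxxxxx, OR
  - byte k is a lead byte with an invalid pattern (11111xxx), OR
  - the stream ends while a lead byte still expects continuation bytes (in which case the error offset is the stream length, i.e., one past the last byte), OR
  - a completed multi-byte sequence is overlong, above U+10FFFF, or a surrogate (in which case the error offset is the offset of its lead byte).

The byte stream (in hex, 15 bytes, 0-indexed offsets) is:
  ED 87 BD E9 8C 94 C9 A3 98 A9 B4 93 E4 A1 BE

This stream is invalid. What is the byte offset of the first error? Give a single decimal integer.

Byte[0]=ED: 3-byte lead, need 2 cont bytes. acc=0xD
Byte[1]=87: continuation. acc=(acc<<6)|0x07=0x347
Byte[2]=BD: continuation. acc=(acc<<6)|0x3D=0xD1FD
Completed: cp=U+D1FD (starts at byte 0)
Byte[3]=E9: 3-byte lead, need 2 cont bytes. acc=0x9
Byte[4]=8C: continuation. acc=(acc<<6)|0x0C=0x24C
Byte[5]=94: continuation. acc=(acc<<6)|0x14=0x9314
Completed: cp=U+9314 (starts at byte 3)
Byte[6]=C9: 2-byte lead, need 1 cont bytes. acc=0x9
Byte[7]=A3: continuation. acc=(acc<<6)|0x23=0x263
Completed: cp=U+0263 (starts at byte 6)
Byte[8]=98: INVALID lead byte (not 0xxx/110x/1110/11110)

Answer: 8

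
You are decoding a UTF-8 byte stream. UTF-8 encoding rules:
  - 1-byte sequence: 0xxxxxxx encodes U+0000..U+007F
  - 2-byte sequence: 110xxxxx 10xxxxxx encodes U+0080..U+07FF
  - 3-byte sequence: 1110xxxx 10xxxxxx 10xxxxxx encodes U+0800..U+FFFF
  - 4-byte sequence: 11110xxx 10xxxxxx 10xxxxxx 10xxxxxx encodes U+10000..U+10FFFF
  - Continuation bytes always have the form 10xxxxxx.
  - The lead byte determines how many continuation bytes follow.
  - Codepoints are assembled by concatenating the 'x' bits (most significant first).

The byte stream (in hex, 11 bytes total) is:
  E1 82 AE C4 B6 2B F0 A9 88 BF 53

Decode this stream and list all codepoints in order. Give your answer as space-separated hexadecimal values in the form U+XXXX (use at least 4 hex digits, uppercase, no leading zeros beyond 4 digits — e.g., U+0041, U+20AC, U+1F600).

Byte[0]=E1: 3-byte lead, need 2 cont bytes. acc=0x1
Byte[1]=82: continuation. acc=(acc<<6)|0x02=0x42
Byte[2]=AE: continuation. acc=(acc<<6)|0x2E=0x10AE
Completed: cp=U+10AE (starts at byte 0)
Byte[3]=C4: 2-byte lead, need 1 cont bytes. acc=0x4
Byte[4]=B6: continuation. acc=(acc<<6)|0x36=0x136
Completed: cp=U+0136 (starts at byte 3)
Byte[5]=2B: 1-byte ASCII. cp=U+002B
Byte[6]=F0: 4-byte lead, need 3 cont bytes. acc=0x0
Byte[7]=A9: continuation. acc=(acc<<6)|0x29=0x29
Byte[8]=88: continuation. acc=(acc<<6)|0x08=0xA48
Byte[9]=BF: continuation. acc=(acc<<6)|0x3F=0x2923F
Completed: cp=U+2923F (starts at byte 6)
Byte[10]=53: 1-byte ASCII. cp=U+0053

Answer: U+10AE U+0136 U+002B U+2923F U+0053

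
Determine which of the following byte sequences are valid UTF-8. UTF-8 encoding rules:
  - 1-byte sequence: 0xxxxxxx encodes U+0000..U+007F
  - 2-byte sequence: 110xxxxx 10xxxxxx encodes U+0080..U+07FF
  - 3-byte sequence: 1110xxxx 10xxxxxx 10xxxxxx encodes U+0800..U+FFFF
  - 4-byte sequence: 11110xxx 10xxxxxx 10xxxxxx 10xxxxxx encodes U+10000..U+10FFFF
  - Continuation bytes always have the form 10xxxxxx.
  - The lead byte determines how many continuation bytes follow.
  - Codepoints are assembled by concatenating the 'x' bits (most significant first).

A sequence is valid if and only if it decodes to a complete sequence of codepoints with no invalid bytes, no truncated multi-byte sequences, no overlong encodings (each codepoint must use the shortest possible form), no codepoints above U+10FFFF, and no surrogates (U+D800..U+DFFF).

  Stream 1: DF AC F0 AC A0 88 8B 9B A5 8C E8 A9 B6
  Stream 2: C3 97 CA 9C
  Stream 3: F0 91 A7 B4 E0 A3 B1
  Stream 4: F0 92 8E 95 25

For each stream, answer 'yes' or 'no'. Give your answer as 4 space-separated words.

Answer: no yes yes yes

Derivation:
Stream 1: error at byte offset 6. INVALID
Stream 2: decodes cleanly. VALID
Stream 3: decodes cleanly. VALID
Stream 4: decodes cleanly. VALID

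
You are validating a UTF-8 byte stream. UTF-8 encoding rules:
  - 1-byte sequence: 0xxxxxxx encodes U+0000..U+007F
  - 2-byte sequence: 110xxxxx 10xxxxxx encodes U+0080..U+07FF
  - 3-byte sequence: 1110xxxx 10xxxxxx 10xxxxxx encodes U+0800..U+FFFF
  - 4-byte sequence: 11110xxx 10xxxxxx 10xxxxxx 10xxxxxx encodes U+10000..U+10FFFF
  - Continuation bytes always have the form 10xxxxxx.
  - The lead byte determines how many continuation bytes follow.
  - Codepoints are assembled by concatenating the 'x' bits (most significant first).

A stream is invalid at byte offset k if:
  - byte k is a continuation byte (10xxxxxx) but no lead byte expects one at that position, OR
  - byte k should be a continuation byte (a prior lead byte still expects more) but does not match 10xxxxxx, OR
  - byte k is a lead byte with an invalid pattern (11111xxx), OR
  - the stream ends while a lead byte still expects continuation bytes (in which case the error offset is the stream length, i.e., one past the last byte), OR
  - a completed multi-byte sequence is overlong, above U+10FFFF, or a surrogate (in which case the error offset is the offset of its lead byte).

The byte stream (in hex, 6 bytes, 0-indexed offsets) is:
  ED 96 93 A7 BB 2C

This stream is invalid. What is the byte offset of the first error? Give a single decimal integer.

Answer: 3

Derivation:
Byte[0]=ED: 3-byte lead, need 2 cont bytes. acc=0xD
Byte[1]=96: continuation. acc=(acc<<6)|0x16=0x356
Byte[2]=93: continuation. acc=(acc<<6)|0x13=0xD593
Completed: cp=U+D593 (starts at byte 0)
Byte[3]=A7: INVALID lead byte (not 0xxx/110x/1110/11110)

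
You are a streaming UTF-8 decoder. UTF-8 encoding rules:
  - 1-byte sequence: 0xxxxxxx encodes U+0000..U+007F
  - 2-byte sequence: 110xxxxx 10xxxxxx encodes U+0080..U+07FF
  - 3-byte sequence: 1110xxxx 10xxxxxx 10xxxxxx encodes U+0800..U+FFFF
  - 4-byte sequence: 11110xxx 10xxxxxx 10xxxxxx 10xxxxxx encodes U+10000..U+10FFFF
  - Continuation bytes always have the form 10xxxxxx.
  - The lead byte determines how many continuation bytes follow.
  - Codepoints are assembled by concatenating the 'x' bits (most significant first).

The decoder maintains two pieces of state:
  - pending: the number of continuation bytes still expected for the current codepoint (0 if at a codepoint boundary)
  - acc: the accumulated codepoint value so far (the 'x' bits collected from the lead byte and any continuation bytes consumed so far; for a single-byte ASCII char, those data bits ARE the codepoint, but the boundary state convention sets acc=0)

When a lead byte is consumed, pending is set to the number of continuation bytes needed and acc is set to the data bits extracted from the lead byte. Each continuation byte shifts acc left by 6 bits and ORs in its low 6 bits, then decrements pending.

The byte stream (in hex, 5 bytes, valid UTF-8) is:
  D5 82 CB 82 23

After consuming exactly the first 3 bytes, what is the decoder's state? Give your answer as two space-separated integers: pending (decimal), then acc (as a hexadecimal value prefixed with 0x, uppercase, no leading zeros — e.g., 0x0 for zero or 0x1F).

Answer: 1 0xB

Derivation:
Byte[0]=D5: 2-byte lead. pending=1, acc=0x15
Byte[1]=82: continuation. acc=(acc<<6)|0x02=0x542, pending=0
Byte[2]=CB: 2-byte lead. pending=1, acc=0xB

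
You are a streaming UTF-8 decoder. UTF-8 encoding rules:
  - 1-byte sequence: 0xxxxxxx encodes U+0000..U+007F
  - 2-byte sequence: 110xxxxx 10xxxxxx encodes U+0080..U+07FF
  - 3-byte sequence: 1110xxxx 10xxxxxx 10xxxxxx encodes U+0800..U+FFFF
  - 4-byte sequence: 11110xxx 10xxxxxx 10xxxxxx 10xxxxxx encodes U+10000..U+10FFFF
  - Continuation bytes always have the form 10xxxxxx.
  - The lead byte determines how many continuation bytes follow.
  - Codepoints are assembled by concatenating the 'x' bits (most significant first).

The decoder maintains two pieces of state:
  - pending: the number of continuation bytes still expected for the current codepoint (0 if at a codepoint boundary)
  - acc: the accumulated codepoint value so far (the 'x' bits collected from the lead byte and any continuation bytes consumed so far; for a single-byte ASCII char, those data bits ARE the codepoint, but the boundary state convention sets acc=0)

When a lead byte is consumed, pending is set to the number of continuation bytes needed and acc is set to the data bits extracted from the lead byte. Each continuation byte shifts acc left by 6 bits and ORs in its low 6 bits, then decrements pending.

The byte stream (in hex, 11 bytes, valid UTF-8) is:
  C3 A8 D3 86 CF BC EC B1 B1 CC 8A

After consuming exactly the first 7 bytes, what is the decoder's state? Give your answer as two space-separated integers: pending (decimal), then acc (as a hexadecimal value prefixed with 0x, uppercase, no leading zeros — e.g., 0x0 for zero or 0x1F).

Answer: 2 0xC

Derivation:
Byte[0]=C3: 2-byte lead. pending=1, acc=0x3
Byte[1]=A8: continuation. acc=(acc<<6)|0x28=0xE8, pending=0
Byte[2]=D3: 2-byte lead. pending=1, acc=0x13
Byte[3]=86: continuation. acc=(acc<<6)|0x06=0x4C6, pending=0
Byte[4]=CF: 2-byte lead. pending=1, acc=0xF
Byte[5]=BC: continuation. acc=(acc<<6)|0x3C=0x3FC, pending=0
Byte[6]=EC: 3-byte lead. pending=2, acc=0xC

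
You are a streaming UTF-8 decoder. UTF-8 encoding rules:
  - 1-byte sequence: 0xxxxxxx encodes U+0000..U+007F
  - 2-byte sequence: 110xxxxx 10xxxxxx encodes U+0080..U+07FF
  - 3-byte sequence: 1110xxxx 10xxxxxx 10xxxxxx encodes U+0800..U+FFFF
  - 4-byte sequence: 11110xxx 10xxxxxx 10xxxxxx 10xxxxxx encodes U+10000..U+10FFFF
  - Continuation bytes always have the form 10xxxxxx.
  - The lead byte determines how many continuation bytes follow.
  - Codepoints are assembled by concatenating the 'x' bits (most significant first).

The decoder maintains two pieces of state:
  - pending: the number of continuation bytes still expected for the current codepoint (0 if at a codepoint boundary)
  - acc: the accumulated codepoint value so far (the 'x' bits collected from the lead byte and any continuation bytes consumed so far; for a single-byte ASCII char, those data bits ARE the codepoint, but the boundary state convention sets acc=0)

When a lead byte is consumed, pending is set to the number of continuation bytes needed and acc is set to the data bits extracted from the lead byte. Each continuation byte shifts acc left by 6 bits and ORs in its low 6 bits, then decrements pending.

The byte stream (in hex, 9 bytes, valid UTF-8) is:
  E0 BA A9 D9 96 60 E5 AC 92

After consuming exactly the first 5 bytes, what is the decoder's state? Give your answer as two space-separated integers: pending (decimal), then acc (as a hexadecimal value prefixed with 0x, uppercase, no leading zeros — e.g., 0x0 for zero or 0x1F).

Byte[0]=E0: 3-byte lead. pending=2, acc=0x0
Byte[1]=BA: continuation. acc=(acc<<6)|0x3A=0x3A, pending=1
Byte[2]=A9: continuation. acc=(acc<<6)|0x29=0xEA9, pending=0
Byte[3]=D9: 2-byte lead. pending=1, acc=0x19
Byte[4]=96: continuation. acc=(acc<<6)|0x16=0x656, pending=0

Answer: 0 0x656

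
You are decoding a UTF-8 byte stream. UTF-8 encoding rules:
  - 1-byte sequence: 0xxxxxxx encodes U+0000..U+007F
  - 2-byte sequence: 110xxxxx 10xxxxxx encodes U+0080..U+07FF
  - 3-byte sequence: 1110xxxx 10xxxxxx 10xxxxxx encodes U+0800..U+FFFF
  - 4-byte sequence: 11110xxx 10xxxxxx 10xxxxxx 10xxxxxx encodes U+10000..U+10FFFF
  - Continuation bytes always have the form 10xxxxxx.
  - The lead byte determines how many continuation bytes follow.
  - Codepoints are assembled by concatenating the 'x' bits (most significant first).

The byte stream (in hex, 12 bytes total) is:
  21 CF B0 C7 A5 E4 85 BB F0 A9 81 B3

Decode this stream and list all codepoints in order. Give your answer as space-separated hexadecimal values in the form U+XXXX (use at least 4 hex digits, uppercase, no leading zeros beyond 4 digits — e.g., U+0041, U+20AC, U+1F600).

Byte[0]=21: 1-byte ASCII. cp=U+0021
Byte[1]=CF: 2-byte lead, need 1 cont bytes. acc=0xF
Byte[2]=B0: continuation. acc=(acc<<6)|0x30=0x3F0
Completed: cp=U+03F0 (starts at byte 1)
Byte[3]=C7: 2-byte lead, need 1 cont bytes. acc=0x7
Byte[4]=A5: continuation. acc=(acc<<6)|0x25=0x1E5
Completed: cp=U+01E5 (starts at byte 3)
Byte[5]=E4: 3-byte lead, need 2 cont bytes. acc=0x4
Byte[6]=85: continuation. acc=(acc<<6)|0x05=0x105
Byte[7]=BB: continuation. acc=(acc<<6)|0x3B=0x417B
Completed: cp=U+417B (starts at byte 5)
Byte[8]=F0: 4-byte lead, need 3 cont bytes. acc=0x0
Byte[9]=A9: continuation. acc=(acc<<6)|0x29=0x29
Byte[10]=81: continuation. acc=(acc<<6)|0x01=0xA41
Byte[11]=B3: continuation. acc=(acc<<6)|0x33=0x29073
Completed: cp=U+29073 (starts at byte 8)

Answer: U+0021 U+03F0 U+01E5 U+417B U+29073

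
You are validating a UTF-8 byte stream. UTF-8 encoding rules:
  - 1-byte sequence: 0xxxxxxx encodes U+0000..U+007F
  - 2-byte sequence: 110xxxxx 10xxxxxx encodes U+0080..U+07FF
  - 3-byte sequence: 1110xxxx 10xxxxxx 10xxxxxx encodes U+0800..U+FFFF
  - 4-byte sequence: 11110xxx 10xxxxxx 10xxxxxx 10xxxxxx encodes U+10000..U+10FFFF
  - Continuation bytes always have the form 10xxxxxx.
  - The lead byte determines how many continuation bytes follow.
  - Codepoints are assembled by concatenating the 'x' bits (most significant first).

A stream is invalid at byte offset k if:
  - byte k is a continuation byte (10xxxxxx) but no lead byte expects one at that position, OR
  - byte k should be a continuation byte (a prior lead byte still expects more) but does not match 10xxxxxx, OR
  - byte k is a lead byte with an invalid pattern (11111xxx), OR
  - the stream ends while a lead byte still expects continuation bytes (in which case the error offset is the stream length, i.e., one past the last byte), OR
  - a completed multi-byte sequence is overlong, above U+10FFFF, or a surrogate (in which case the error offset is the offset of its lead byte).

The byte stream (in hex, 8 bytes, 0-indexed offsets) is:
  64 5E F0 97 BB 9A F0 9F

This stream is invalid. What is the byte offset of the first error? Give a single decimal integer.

Answer: 8

Derivation:
Byte[0]=64: 1-byte ASCII. cp=U+0064
Byte[1]=5E: 1-byte ASCII. cp=U+005E
Byte[2]=F0: 4-byte lead, need 3 cont bytes. acc=0x0
Byte[3]=97: continuation. acc=(acc<<6)|0x17=0x17
Byte[4]=BB: continuation. acc=(acc<<6)|0x3B=0x5FB
Byte[5]=9A: continuation. acc=(acc<<6)|0x1A=0x17EDA
Completed: cp=U+17EDA (starts at byte 2)
Byte[6]=F0: 4-byte lead, need 3 cont bytes. acc=0x0
Byte[7]=9F: continuation. acc=(acc<<6)|0x1F=0x1F
Byte[8]: stream ended, expected continuation. INVALID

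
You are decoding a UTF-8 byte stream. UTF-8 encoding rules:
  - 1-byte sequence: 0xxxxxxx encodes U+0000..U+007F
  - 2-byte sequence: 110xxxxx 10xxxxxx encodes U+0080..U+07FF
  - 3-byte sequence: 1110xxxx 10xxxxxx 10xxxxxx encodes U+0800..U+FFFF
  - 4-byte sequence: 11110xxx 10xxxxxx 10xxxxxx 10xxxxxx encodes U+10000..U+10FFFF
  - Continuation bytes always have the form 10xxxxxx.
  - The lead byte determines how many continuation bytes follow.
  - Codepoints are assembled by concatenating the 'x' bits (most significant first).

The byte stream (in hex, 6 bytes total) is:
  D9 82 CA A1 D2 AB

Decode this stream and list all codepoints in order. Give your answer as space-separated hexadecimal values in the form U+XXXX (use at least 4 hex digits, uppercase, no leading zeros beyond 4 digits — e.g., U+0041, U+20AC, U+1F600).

Byte[0]=D9: 2-byte lead, need 1 cont bytes. acc=0x19
Byte[1]=82: continuation. acc=(acc<<6)|0x02=0x642
Completed: cp=U+0642 (starts at byte 0)
Byte[2]=CA: 2-byte lead, need 1 cont bytes. acc=0xA
Byte[3]=A1: continuation. acc=(acc<<6)|0x21=0x2A1
Completed: cp=U+02A1 (starts at byte 2)
Byte[4]=D2: 2-byte lead, need 1 cont bytes. acc=0x12
Byte[5]=AB: continuation. acc=(acc<<6)|0x2B=0x4AB
Completed: cp=U+04AB (starts at byte 4)

Answer: U+0642 U+02A1 U+04AB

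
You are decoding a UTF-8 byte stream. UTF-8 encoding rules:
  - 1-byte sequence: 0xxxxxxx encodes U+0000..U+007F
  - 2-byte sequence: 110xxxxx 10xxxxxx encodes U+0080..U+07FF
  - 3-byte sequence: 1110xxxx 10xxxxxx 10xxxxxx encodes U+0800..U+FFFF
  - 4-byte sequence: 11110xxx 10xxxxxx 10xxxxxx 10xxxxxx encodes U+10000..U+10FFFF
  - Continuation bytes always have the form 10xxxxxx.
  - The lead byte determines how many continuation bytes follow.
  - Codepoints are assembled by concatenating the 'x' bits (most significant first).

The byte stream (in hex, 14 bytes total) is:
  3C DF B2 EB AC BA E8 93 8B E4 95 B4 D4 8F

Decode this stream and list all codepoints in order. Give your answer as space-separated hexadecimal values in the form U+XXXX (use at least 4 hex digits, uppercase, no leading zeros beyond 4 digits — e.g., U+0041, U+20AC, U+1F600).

Byte[0]=3C: 1-byte ASCII. cp=U+003C
Byte[1]=DF: 2-byte lead, need 1 cont bytes. acc=0x1F
Byte[2]=B2: continuation. acc=(acc<<6)|0x32=0x7F2
Completed: cp=U+07F2 (starts at byte 1)
Byte[3]=EB: 3-byte lead, need 2 cont bytes. acc=0xB
Byte[4]=AC: continuation. acc=(acc<<6)|0x2C=0x2EC
Byte[5]=BA: continuation. acc=(acc<<6)|0x3A=0xBB3A
Completed: cp=U+BB3A (starts at byte 3)
Byte[6]=E8: 3-byte lead, need 2 cont bytes. acc=0x8
Byte[7]=93: continuation. acc=(acc<<6)|0x13=0x213
Byte[8]=8B: continuation. acc=(acc<<6)|0x0B=0x84CB
Completed: cp=U+84CB (starts at byte 6)
Byte[9]=E4: 3-byte lead, need 2 cont bytes. acc=0x4
Byte[10]=95: continuation. acc=(acc<<6)|0x15=0x115
Byte[11]=B4: continuation. acc=(acc<<6)|0x34=0x4574
Completed: cp=U+4574 (starts at byte 9)
Byte[12]=D4: 2-byte lead, need 1 cont bytes. acc=0x14
Byte[13]=8F: continuation. acc=(acc<<6)|0x0F=0x50F
Completed: cp=U+050F (starts at byte 12)

Answer: U+003C U+07F2 U+BB3A U+84CB U+4574 U+050F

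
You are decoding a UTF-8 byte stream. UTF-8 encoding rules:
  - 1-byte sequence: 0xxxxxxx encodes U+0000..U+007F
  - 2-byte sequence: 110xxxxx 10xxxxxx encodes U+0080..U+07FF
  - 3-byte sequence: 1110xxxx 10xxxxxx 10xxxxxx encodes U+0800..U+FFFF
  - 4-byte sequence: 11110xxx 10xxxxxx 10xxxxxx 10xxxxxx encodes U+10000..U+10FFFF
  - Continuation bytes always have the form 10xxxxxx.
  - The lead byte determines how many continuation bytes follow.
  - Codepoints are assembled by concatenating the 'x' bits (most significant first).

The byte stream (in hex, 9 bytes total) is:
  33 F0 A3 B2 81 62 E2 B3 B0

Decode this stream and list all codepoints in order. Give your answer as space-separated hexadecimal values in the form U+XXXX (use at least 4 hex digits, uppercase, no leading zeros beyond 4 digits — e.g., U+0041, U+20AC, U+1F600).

Answer: U+0033 U+23C81 U+0062 U+2CF0

Derivation:
Byte[0]=33: 1-byte ASCII. cp=U+0033
Byte[1]=F0: 4-byte lead, need 3 cont bytes. acc=0x0
Byte[2]=A3: continuation. acc=(acc<<6)|0x23=0x23
Byte[3]=B2: continuation. acc=(acc<<6)|0x32=0x8F2
Byte[4]=81: continuation. acc=(acc<<6)|0x01=0x23C81
Completed: cp=U+23C81 (starts at byte 1)
Byte[5]=62: 1-byte ASCII. cp=U+0062
Byte[6]=E2: 3-byte lead, need 2 cont bytes. acc=0x2
Byte[7]=B3: continuation. acc=(acc<<6)|0x33=0xB3
Byte[8]=B0: continuation. acc=(acc<<6)|0x30=0x2CF0
Completed: cp=U+2CF0 (starts at byte 6)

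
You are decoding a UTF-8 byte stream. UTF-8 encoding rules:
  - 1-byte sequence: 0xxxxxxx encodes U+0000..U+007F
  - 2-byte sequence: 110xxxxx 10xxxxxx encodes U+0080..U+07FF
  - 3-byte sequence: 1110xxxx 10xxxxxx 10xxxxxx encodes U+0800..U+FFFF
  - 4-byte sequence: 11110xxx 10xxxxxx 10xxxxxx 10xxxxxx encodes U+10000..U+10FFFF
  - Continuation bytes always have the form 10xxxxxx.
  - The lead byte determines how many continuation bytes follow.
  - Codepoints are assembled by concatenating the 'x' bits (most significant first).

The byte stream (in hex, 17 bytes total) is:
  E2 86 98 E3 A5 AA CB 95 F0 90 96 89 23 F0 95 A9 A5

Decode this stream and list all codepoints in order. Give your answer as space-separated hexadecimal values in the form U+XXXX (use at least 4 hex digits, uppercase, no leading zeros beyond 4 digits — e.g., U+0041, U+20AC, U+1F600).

Byte[0]=E2: 3-byte lead, need 2 cont bytes. acc=0x2
Byte[1]=86: continuation. acc=(acc<<6)|0x06=0x86
Byte[2]=98: continuation. acc=(acc<<6)|0x18=0x2198
Completed: cp=U+2198 (starts at byte 0)
Byte[3]=E3: 3-byte lead, need 2 cont bytes. acc=0x3
Byte[4]=A5: continuation. acc=(acc<<6)|0x25=0xE5
Byte[5]=AA: continuation. acc=(acc<<6)|0x2A=0x396A
Completed: cp=U+396A (starts at byte 3)
Byte[6]=CB: 2-byte lead, need 1 cont bytes. acc=0xB
Byte[7]=95: continuation. acc=(acc<<6)|0x15=0x2D5
Completed: cp=U+02D5 (starts at byte 6)
Byte[8]=F0: 4-byte lead, need 3 cont bytes. acc=0x0
Byte[9]=90: continuation. acc=(acc<<6)|0x10=0x10
Byte[10]=96: continuation. acc=(acc<<6)|0x16=0x416
Byte[11]=89: continuation. acc=(acc<<6)|0x09=0x10589
Completed: cp=U+10589 (starts at byte 8)
Byte[12]=23: 1-byte ASCII. cp=U+0023
Byte[13]=F0: 4-byte lead, need 3 cont bytes. acc=0x0
Byte[14]=95: continuation. acc=(acc<<6)|0x15=0x15
Byte[15]=A9: continuation. acc=(acc<<6)|0x29=0x569
Byte[16]=A5: continuation. acc=(acc<<6)|0x25=0x15A65
Completed: cp=U+15A65 (starts at byte 13)

Answer: U+2198 U+396A U+02D5 U+10589 U+0023 U+15A65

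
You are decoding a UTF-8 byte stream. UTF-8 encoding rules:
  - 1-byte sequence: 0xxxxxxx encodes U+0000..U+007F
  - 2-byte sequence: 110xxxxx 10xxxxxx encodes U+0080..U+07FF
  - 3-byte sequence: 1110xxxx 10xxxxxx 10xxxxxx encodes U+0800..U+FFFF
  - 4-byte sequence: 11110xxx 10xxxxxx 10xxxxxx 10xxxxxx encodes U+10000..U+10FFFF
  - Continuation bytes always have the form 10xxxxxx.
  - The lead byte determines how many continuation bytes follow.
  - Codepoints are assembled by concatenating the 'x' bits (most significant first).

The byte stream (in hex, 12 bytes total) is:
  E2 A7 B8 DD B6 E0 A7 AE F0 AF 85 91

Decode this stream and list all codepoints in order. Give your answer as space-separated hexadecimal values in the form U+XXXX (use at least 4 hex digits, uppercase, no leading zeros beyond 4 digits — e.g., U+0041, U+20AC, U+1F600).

Answer: U+29F8 U+0776 U+09EE U+2F151

Derivation:
Byte[0]=E2: 3-byte lead, need 2 cont bytes. acc=0x2
Byte[1]=A7: continuation. acc=(acc<<6)|0x27=0xA7
Byte[2]=B8: continuation. acc=(acc<<6)|0x38=0x29F8
Completed: cp=U+29F8 (starts at byte 0)
Byte[3]=DD: 2-byte lead, need 1 cont bytes. acc=0x1D
Byte[4]=B6: continuation. acc=(acc<<6)|0x36=0x776
Completed: cp=U+0776 (starts at byte 3)
Byte[5]=E0: 3-byte lead, need 2 cont bytes. acc=0x0
Byte[6]=A7: continuation. acc=(acc<<6)|0x27=0x27
Byte[7]=AE: continuation. acc=(acc<<6)|0x2E=0x9EE
Completed: cp=U+09EE (starts at byte 5)
Byte[8]=F0: 4-byte lead, need 3 cont bytes. acc=0x0
Byte[9]=AF: continuation. acc=(acc<<6)|0x2F=0x2F
Byte[10]=85: continuation. acc=(acc<<6)|0x05=0xBC5
Byte[11]=91: continuation. acc=(acc<<6)|0x11=0x2F151
Completed: cp=U+2F151 (starts at byte 8)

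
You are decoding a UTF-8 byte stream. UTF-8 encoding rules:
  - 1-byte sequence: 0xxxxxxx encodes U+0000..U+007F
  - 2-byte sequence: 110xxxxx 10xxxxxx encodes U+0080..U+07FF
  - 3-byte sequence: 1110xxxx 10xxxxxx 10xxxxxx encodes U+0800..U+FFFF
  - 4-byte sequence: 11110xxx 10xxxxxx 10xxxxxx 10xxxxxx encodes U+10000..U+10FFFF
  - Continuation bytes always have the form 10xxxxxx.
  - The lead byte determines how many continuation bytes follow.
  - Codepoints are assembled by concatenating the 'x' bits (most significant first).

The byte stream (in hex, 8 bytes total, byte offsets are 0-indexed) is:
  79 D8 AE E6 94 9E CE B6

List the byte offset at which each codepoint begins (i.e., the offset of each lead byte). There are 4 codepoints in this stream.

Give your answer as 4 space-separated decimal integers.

Byte[0]=79: 1-byte ASCII. cp=U+0079
Byte[1]=D8: 2-byte lead, need 1 cont bytes. acc=0x18
Byte[2]=AE: continuation. acc=(acc<<6)|0x2E=0x62E
Completed: cp=U+062E (starts at byte 1)
Byte[3]=E6: 3-byte lead, need 2 cont bytes. acc=0x6
Byte[4]=94: continuation. acc=(acc<<6)|0x14=0x194
Byte[5]=9E: continuation. acc=(acc<<6)|0x1E=0x651E
Completed: cp=U+651E (starts at byte 3)
Byte[6]=CE: 2-byte lead, need 1 cont bytes. acc=0xE
Byte[7]=B6: continuation. acc=(acc<<6)|0x36=0x3B6
Completed: cp=U+03B6 (starts at byte 6)

Answer: 0 1 3 6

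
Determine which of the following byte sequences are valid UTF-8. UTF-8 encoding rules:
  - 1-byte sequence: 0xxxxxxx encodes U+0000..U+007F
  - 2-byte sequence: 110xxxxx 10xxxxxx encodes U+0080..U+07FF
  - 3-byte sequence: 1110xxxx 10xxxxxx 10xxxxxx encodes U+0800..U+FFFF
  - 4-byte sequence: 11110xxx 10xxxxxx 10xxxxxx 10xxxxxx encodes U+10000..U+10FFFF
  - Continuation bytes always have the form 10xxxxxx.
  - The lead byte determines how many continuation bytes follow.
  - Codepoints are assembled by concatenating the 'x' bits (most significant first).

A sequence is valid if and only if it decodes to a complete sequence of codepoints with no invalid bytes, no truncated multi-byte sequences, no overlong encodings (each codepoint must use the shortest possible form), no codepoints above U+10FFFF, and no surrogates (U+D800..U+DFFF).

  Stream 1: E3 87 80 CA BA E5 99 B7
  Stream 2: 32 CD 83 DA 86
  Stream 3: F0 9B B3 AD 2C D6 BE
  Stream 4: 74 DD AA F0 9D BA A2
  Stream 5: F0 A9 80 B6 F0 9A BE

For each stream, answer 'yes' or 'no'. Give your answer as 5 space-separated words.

Stream 1: decodes cleanly. VALID
Stream 2: decodes cleanly. VALID
Stream 3: decodes cleanly. VALID
Stream 4: decodes cleanly. VALID
Stream 5: error at byte offset 7. INVALID

Answer: yes yes yes yes no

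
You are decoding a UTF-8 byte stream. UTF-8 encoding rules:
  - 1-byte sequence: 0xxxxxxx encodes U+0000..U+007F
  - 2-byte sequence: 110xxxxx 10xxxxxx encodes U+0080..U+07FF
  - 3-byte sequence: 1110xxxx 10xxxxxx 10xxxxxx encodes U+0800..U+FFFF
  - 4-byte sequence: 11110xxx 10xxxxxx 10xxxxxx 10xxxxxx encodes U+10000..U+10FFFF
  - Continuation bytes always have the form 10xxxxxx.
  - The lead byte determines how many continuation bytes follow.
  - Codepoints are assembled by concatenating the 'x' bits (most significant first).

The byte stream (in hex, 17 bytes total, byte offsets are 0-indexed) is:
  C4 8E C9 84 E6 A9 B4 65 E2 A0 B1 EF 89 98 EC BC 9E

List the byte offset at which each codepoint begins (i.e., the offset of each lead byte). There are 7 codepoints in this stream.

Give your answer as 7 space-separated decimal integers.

Byte[0]=C4: 2-byte lead, need 1 cont bytes. acc=0x4
Byte[1]=8E: continuation. acc=(acc<<6)|0x0E=0x10E
Completed: cp=U+010E (starts at byte 0)
Byte[2]=C9: 2-byte lead, need 1 cont bytes. acc=0x9
Byte[3]=84: continuation. acc=(acc<<6)|0x04=0x244
Completed: cp=U+0244 (starts at byte 2)
Byte[4]=E6: 3-byte lead, need 2 cont bytes. acc=0x6
Byte[5]=A9: continuation. acc=(acc<<6)|0x29=0x1A9
Byte[6]=B4: continuation. acc=(acc<<6)|0x34=0x6A74
Completed: cp=U+6A74 (starts at byte 4)
Byte[7]=65: 1-byte ASCII. cp=U+0065
Byte[8]=E2: 3-byte lead, need 2 cont bytes. acc=0x2
Byte[9]=A0: continuation. acc=(acc<<6)|0x20=0xA0
Byte[10]=B1: continuation. acc=(acc<<6)|0x31=0x2831
Completed: cp=U+2831 (starts at byte 8)
Byte[11]=EF: 3-byte lead, need 2 cont bytes. acc=0xF
Byte[12]=89: continuation. acc=(acc<<6)|0x09=0x3C9
Byte[13]=98: continuation. acc=(acc<<6)|0x18=0xF258
Completed: cp=U+F258 (starts at byte 11)
Byte[14]=EC: 3-byte lead, need 2 cont bytes. acc=0xC
Byte[15]=BC: continuation. acc=(acc<<6)|0x3C=0x33C
Byte[16]=9E: continuation. acc=(acc<<6)|0x1E=0xCF1E
Completed: cp=U+CF1E (starts at byte 14)

Answer: 0 2 4 7 8 11 14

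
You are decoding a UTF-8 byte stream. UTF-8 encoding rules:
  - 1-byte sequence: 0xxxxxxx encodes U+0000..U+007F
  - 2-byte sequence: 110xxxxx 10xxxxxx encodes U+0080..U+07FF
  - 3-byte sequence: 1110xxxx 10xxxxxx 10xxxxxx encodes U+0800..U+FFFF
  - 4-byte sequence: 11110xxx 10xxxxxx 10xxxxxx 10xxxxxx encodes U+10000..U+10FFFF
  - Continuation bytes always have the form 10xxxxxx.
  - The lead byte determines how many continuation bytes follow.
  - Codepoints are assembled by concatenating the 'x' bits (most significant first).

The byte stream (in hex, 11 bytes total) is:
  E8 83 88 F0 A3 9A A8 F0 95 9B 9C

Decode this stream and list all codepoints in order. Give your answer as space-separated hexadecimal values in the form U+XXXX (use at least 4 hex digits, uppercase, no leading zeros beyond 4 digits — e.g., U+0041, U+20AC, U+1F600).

Answer: U+80C8 U+236A8 U+156DC

Derivation:
Byte[0]=E8: 3-byte lead, need 2 cont bytes. acc=0x8
Byte[1]=83: continuation. acc=(acc<<6)|0x03=0x203
Byte[2]=88: continuation. acc=(acc<<6)|0x08=0x80C8
Completed: cp=U+80C8 (starts at byte 0)
Byte[3]=F0: 4-byte lead, need 3 cont bytes. acc=0x0
Byte[4]=A3: continuation. acc=(acc<<6)|0x23=0x23
Byte[5]=9A: continuation. acc=(acc<<6)|0x1A=0x8DA
Byte[6]=A8: continuation. acc=(acc<<6)|0x28=0x236A8
Completed: cp=U+236A8 (starts at byte 3)
Byte[7]=F0: 4-byte lead, need 3 cont bytes. acc=0x0
Byte[8]=95: continuation. acc=(acc<<6)|0x15=0x15
Byte[9]=9B: continuation. acc=(acc<<6)|0x1B=0x55B
Byte[10]=9C: continuation. acc=(acc<<6)|0x1C=0x156DC
Completed: cp=U+156DC (starts at byte 7)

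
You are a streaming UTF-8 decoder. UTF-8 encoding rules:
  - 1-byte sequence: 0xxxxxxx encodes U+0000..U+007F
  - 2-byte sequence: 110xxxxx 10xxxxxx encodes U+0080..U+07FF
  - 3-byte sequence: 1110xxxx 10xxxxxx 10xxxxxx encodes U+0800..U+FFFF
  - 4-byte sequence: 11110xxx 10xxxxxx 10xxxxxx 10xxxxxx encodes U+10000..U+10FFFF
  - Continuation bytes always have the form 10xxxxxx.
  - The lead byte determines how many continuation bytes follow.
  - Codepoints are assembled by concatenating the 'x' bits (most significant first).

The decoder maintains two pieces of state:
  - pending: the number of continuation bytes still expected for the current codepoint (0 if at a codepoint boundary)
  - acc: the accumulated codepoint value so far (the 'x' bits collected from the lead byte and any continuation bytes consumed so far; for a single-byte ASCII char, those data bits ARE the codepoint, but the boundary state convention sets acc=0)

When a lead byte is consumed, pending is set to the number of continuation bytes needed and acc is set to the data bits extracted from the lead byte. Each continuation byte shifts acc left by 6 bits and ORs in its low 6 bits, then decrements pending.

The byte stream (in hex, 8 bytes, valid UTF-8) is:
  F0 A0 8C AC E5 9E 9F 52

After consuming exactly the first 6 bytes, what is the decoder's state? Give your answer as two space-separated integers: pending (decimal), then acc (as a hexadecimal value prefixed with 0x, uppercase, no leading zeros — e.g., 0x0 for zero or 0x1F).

Byte[0]=F0: 4-byte lead. pending=3, acc=0x0
Byte[1]=A0: continuation. acc=(acc<<6)|0x20=0x20, pending=2
Byte[2]=8C: continuation. acc=(acc<<6)|0x0C=0x80C, pending=1
Byte[3]=AC: continuation. acc=(acc<<6)|0x2C=0x2032C, pending=0
Byte[4]=E5: 3-byte lead. pending=2, acc=0x5
Byte[5]=9E: continuation. acc=(acc<<6)|0x1E=0x15E, pending=1

Answer: 1 0x15E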